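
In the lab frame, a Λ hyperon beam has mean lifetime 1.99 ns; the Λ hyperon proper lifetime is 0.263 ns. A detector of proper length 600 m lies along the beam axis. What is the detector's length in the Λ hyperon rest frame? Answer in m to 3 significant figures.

L ≈ 79.3 m

Time dilation ⇒ γ = Δt/τ₀ = 1.99/0.263 = 7.5665
Length contraction: L = L₀/γ = 600/7.5665 = 79.3 m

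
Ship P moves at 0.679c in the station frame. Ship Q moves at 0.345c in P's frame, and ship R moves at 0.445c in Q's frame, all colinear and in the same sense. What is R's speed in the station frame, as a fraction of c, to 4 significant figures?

u ≈ 0.9309c

Compose boost 2: (0.345 + 0.679)/(1 + 0.345×0.679) = 1.024/1.23426 = 0.829650
Compose boost 3: (0.445 + 0.829650)/(1 + 0.445×0.829650) = 1.27465/1.36919 = 0.9309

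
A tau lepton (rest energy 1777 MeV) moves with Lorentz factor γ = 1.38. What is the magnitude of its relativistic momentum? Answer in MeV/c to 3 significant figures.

p ≈ 1690 MeV/c

β = √(1 − 1/γ²) = √(1 − 1/1.38²) = 0.68913
p = γβm₀c = 1.38 × 0.68913 × 1777 MeV/c = 1690 MeV/c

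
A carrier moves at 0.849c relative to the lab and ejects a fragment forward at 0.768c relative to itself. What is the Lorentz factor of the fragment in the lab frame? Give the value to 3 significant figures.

γ ≈ 4.88

u_lab = (0.768 + 0.849)/(1 + 0.768×0.849) = 1.617/1.65203 = 0.978795
γ = 1/√(1 − 0.978795²) = 4.88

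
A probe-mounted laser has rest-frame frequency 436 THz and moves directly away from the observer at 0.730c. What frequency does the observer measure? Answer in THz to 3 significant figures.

Relativistic Doppler: f_obs = f_src √((1−β)/(1+β))
= 436 × √(0.27000/1.7300) = 436 × 0.39506 = 172 THz

f_obs ≈ 172 THz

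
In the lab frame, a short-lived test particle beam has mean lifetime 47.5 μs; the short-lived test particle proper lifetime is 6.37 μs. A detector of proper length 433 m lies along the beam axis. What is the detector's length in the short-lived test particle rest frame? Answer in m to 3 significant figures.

Time dilation ⇒ γ = Δt/τ₀ = 47.5/6.37 = 7.4568
Length contraction: L = L₀/γ = 433/7.4568 = 58.1 m

L ≈ 58.1 m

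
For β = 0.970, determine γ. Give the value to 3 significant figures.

γ = 1/√(1 − β²) = 1/√(1 − 0.970²) = 1/√(0.059100) = 4.11

γ ≈ 4.11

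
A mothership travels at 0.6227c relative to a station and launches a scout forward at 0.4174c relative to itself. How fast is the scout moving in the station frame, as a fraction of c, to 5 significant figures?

u ≈ 0.82553c

Compose boost 2: (0.4174 + 0.6227)/(1 + 0.4174×0.6227) = 1.0401/1.259915 = 0.82553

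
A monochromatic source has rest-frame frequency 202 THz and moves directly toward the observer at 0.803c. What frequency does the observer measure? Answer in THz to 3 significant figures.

Relativistic Doppler: f_obs = f_src √((1+β)/(1−β))
= 202 × √(1.8030/0.19700) = 202 × 3.0253 = 611 THz

f_obs ≈ 611 THz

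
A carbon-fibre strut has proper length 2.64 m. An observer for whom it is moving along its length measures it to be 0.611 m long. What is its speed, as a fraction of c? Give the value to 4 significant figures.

γ = L₀/L = 2.64/0.611 = 4.32079
β = √(1 − 1/γ²) = 0.9728

β ≈ 0.9728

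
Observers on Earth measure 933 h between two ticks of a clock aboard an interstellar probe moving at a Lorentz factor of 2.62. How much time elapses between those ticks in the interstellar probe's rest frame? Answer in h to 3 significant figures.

τ₀ ≈ 356 h

γ = 2.62 (given)
Proper time: τ₀ = Δt/γ = 933/2.62 = 356 h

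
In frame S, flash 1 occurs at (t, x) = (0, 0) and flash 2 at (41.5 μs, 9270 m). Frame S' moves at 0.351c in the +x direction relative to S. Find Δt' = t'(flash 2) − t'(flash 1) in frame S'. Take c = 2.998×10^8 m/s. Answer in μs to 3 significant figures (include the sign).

γ = 1/√(1 − 0.351²) = 1.0679
Δt' = γ(Δt − vΔx/c²) = 1.0679 × (41.5 μs − 0.351×9270 m / (2.998×10^8 m/s))
= 1.0679 × (30.647 μs) = 32.7 μs

Δt' ≈ 32.7 μs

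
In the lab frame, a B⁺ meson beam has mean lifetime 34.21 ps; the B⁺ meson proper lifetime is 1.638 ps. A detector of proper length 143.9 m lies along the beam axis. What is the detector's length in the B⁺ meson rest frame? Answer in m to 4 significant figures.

L ≈ 6.890 m

Time dilation ⇒ γ = Δt/τ₀ = 34.21/1.638 = 20.8852
Length contraction: L = L₀/γ = 143.9/20.8852 = 6.890 m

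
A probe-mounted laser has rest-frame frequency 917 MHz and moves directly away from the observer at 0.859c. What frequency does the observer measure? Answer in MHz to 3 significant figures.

f_obs ≈ 253 MHz

Relativistic Doppler: f_obs = f_src √((1−β)/(1+β))
= 917 × √(0.14100/1.8590) = 917 × 0.27540 = 253 MHz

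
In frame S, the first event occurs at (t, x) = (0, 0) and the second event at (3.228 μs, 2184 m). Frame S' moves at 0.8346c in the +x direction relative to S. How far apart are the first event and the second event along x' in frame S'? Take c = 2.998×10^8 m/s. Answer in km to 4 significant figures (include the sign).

γ = 1/√(1 − 0.8346²) = 1.81535
Δx' = γ(Δx − vΔt) = 1.81535 × (2184 m − 0.8346×(2.998×10^8 m/s)×3.228×10^-6 s)
= 1.81535 × (1376.31 m) = 2.498 km

Δx' ≈ 2.498 km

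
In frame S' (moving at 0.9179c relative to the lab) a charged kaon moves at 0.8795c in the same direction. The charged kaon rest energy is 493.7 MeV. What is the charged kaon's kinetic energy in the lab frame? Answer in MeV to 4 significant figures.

K ≈ 4231 MeV

u_lab = (0.8795 + 0.9179)/(1 + 0.8795×0.9179) = 0.9945260
γ = 1/√(1 − 0.9945260²) = 9.57038
K = (γ − 1)m₀c² = (9.57038 − 1) × 493.7 = 8.57038 × 493.7 = 4231 MeV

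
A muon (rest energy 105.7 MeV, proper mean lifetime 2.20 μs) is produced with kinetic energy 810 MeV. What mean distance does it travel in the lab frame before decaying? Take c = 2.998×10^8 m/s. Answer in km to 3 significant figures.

d ≈ 5.68 km

γ = 1 + K/(m₀c²) = 1 + 810/105.7 = 8.6632
β = √(1 − 1/γ²) = 0.99332
Dilated lifetime: γτ₀ = 8.6632 × 2.20 μs = 19.059 μs
d = βc·γτ₀ = 0.99332 × (2.998×10^8 m/s) × 1.9059×10^-5 s = 5.68 km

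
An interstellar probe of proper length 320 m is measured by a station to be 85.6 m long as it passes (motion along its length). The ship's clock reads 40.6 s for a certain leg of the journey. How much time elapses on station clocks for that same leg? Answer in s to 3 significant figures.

Δt ≈ 152 s

Length contraction ⇒ γ = L₀/L = 320/85.6 = 3.7383
Time dilation: Δt = γτ₀ = 3.7383 × 40.6 s = 152 s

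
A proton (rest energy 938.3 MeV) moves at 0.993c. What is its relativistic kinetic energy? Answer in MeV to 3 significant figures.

γ = 1/√(1 − 0.993²) = 8.4664
K = (γ − 1)m₀c² = (8.4664 − 1) × 938.3 MeV = 7.4664 × 938.3 MeV = 7010 MeV

K ≈ 7010 MeV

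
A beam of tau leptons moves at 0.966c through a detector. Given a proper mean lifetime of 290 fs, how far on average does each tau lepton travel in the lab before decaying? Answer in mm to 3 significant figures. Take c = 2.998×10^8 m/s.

γ = 1/√(1 − 0.966²) = 3.8678
Dilated lifetime: Δt = γτ₀ = 3.8678 × 290 fs = 1121.7 fs
d = vΔt = 0.966c × 1121.7 fs = 2.8961×10^8 m/s × 1.1217×10^-12 s = 0.325 mm

d ≈ 0.325 mm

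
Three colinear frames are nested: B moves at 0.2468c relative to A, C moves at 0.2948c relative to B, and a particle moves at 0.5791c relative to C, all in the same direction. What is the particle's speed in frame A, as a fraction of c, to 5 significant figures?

u ≈ 0.83874c

Compose boost 2: (0.2948 + 0.2468)/(1 + 0.2948×0.2468) = 0.54160/1.072757 = 0.5048675
Compose boost 3: (0.5791 + 0.5048675)/(1 + 0.5791×0.5048675) = 1.083968/1.292369 = 0.83874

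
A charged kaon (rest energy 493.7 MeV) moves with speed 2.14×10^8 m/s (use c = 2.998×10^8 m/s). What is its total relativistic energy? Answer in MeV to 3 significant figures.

β = v/c = 2.14×10^8 / 2.998×10^8 = 0.71381
γ = 1/√(1 − 0.71381²) = 1.4279
E = γm₀c² = 1.4279 × 493.7 MeV = 705 MeV

E ≈ 705 MeV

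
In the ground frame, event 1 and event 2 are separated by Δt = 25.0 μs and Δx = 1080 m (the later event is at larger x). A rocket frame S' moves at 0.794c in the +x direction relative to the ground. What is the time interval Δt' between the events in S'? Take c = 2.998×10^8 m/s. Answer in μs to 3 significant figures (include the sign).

Δt' ≈ 36.4 μs

γ = 1/√(1 − 0.794²) = 1.6450
Δt' = γ(Δt − vΔx/c²) = 1.6450 × (25.0 μs − 0.794×1080 m / (2.998×10^8 m/s))
= 1.6450 × (22.140 μs) = 36.4 μs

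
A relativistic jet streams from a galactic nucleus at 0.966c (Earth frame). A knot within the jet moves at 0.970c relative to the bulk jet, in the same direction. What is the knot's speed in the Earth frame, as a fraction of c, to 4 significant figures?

Relativistic velocity addition: u = (u' + v)/(1 + u'v/c²)
= (0.970 + 0.966)/(1 + 0.970×0.966) = 1.936/1.93702 = 0.9995

u ≈ 0.9995c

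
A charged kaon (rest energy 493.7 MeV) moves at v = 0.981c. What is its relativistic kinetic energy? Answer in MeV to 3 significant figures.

K ≈ 2050 MeV

γ = 1/√(1 − 0.981²) = 5.1544
K = (γ − 1)m₀c² = (5.1544 − 1) × 493.7 MeV = 4.1544 × 493.7 MeV = 2050 MeV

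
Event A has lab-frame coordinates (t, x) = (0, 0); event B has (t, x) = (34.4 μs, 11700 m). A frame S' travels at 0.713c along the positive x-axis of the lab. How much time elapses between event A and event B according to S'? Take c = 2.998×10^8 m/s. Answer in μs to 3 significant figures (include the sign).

γ = 1/√(1 − 0.713²) = 1.4262
Δt' = γ(Δt − vΔx/c²) = 1.4262 × (34.4 μs − 0.713×11700 m / (2.998×10^8 m/s))
= 1.4262 × (6.5744 μs) = 9.38 μs

Δt' ≈ 9.38 μs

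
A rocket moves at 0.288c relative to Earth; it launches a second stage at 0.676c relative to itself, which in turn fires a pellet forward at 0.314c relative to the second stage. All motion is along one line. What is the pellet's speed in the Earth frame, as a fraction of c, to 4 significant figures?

u ≈ 0.8943c

Compose boost 2: (0.676 + 0.288)/(1 + 0.676×0.288) = 0.9640/1.19469 = 0.806905
Compose boost 3: (0.314 + 0.806905)/(1 + 0.314×0.806905) = 1.12091/1.25337 = 0.8943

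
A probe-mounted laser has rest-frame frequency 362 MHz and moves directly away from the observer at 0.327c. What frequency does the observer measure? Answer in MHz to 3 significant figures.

f_obs ≈ 258 MHz

Relativistic Doppler: f_obs = f_src √((1−β)/(1+β))
= 362 × √(0.67300/1.3270) = 362 × 0.71215 = 258 MHz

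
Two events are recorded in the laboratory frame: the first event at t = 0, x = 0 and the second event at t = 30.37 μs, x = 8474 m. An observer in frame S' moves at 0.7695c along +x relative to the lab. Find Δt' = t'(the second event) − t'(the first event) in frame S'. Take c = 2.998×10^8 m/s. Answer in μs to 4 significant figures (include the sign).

γ = 1/√(1 − 0.7695²) = 1.56581
Δt' = γ(Δt − vΔx/c²) = 1.56581 × (30.37 μs − 0.7695×8474 m / (2.998×10^8 m/s))
= 1.56581 × (8.61969 μs) = 13.50 μs

Δt' ≈ 13.50 μs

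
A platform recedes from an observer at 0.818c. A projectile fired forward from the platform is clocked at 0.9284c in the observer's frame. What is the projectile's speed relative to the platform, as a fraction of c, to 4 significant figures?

u' ≈ 0.4589c

Inverse velocity addition: u' = (u − v)/(1 − uv/c²)
= (0.9284 − 0.818)/(1 − 0.9284×0.818) = 0.1104/0.240569 = 0.4589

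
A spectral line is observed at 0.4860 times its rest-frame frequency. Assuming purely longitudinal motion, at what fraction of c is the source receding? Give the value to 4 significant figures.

f_obs/f_src = √((1−β)/(1+β)) = 0.4860  ⇒  (1−β)/(1+β) = 0.236196
β = |1 − D²|/(1 + D²) = |1 − 0.236196|/(1 + 0.236196) = 0.6179

β ≈ 0.6179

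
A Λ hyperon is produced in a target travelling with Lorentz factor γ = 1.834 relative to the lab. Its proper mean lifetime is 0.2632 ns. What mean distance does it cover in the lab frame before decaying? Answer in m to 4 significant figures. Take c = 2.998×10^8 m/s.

d ≈ 0.1213 m

β = √(1 − 1/γ²) = √(1 − 1/1.834²) = 0.838269
Dilated lifetime: Δt = γτ₀ = 1.834 × 0.2632 ns = 0.482709 ns
d = vΔt = 0.838269c × 0.482709 ns = 2.51313×10^8 m/s × 4.82709×10^-10 s = 0.1213 m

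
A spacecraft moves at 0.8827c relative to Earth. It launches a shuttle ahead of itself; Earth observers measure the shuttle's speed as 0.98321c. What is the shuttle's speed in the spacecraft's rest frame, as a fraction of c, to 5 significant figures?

Inverse velocity addition: u' = (u − v)/(1 − uv/c²)
= (0.98321 − 0.8827)/(1 − 0.98321×0.8827) = 0.10051/0.1321205 = 0.76074

u' ≈ 0.76074c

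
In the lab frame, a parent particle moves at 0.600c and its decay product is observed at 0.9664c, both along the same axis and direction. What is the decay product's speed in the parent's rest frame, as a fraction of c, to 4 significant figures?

Inverse velocity addition: u' = (u − v)/(1 − uv/c²)
= (0.9664 − 0.600)/(1 − 0.9664×0.600) = 0.3664/0.420160 = 0.8720

u' ≈ 0.8720c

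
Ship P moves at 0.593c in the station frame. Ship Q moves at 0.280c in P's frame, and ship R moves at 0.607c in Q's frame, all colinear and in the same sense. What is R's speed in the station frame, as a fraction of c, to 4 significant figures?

Compose boost 2: (0.280 + 0.593)/(1 + 0.280×0.593) = 0.8730/1.16604 = 0.748688
Compose boost 3: (0.607 + 0.748688)/(1 + 0.607×0.748688) = 1.35569/1.45445 = 0.9321

u ≈ 0.9321c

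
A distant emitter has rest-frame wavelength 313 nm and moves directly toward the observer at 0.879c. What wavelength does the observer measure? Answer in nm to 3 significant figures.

λ_obs ≈ 79.4 nm

Relativistic Doppler: λ_obs = λ_src √((1−β)/(1+β))
= 313 × √(0.12100/1.8790) = 313 × 0.25376 = 79.4 nm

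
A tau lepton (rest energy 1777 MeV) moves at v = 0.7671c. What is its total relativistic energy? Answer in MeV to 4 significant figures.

γ = 1/√(1 − 0.7671²) = 1.55878
E = γm₀c² = 1.55878 × 1777 MeV = 2770 MeV

E ≈ 2770 MeV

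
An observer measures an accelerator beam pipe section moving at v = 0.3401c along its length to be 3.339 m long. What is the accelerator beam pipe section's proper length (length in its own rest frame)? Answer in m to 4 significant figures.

L₀ ≈ 3.551 m

γ = 1/√(1 − 0.3401²) = 1.06339
L₀ = γL = 1.06339 × 3.339 = 3.551 m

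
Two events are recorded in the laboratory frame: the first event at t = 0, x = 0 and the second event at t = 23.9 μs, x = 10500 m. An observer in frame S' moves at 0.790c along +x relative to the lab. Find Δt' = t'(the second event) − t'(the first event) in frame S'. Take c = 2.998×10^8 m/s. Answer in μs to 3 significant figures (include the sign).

γ = 1/√(1 − 0.790²) = 1.6310
Δt' = γ(Δt − vΔx/c²) = 1.6310 × (23.9 μs − 0.790×10500 m / (2.998×10^8 m/s))
= 1.6310 × (-3.7684 μs) = -6.15 μs

Δt' ≈ -6.15 μs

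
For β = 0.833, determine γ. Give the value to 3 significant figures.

γ = 1/√(1 − β²) = 1/√(1 − 0.833²) = 1/√(0.30611) = 1.81

γ ≈ 1.81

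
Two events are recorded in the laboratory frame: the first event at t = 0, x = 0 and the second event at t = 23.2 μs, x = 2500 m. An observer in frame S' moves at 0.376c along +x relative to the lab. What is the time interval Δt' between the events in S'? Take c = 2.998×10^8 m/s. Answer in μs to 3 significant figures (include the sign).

Δt' ≈ 21.7 μs

γ = 1/√(1 − 0.376²) = 1.0792
Δt' = γ(Δt − vΔx/c²) = 1.0792 × (23.2 μs − 0.376×2500 m / (2.998×10^8 m/s))
= 1.0792 × (20.065 μs) = 21.7 μs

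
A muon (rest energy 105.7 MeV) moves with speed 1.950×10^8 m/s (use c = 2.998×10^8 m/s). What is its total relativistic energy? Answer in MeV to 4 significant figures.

E ≈ 139.2 MeV

β = v/c = 1.950×10^8 / 2.998×10^8 = 0.650434
γ = 1/√(1 − 0.650434²) = 1.31655
E = γm₀c² = 1.31655 × 105.7 MeV = 139.2 MeV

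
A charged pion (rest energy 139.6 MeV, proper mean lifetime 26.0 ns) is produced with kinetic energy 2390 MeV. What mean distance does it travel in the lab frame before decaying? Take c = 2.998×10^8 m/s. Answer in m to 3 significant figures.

d ≈ 141 m

γ = 1 + K/(m₀c²) = 1 + 2390/139.6 = 18.120
β = √(1 − 1/γ²) = 0.99848
Dilated lifetime: γτ₀ = 18.120 × 26.0 ns = 471.13 ns
d = βc·γτ₀ = 0.99848 × (2.998×10^8 m/s) × 4.7113×10^-7 s = 141 m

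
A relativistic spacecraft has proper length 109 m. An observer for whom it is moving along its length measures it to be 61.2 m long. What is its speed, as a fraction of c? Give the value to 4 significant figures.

β ≈ 0.8275

γ = L₀/L = 109/61.2 = 1.78105
β = √(1 − 1/γ²) = 0.8275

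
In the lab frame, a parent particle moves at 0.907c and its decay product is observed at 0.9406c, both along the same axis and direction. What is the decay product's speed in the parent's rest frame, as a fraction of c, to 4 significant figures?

Inverse velocity addition: u' = (u − v)/(1 − uv/c²)
= (0.9406 − 0.907)/(1 − 0.9406×0.907) = 0.03360/0.146876 = 0.2288

u' ≈ 0.2288c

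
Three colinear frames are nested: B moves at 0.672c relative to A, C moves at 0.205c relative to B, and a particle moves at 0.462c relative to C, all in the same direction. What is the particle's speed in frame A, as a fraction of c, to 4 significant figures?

u ≈ 0.9091c

Compose boost 2: (0.205 + 0.672)/(1 + 0.205×0.672) = 0.8770/1.13776 = 0.770813
Compose boost 3: (0.462 + 0.770813)/(1 + 0.462×0.770813) = 1.23281/1.35612 = 0.9091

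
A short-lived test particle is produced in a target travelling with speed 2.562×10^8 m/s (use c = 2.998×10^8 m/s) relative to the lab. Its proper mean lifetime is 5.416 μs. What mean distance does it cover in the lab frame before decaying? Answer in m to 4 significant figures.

d ≈ 2672 m

β = v/c = 2.562×10^8 / 2.998×10^8 = 0.854570
γ = 1/√(1 − 0.854570²) = 1.92553
Dilated lifetime: Δt = γτ₀ = 1.92553 × 5.416 μs = 10.4287 μs
d = vΔt = 0.854570c × 10.4287 μs = 2.56200×10^8 m/s × 1.04287×10^-5 s = 2672 m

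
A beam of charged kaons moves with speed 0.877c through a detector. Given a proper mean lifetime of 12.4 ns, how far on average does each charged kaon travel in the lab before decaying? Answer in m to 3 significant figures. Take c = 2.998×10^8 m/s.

d ≈ 6.79 m

γ = 1/√(1 − 0.877²) = 2.0812
Dilated lifetime: Δt = γτ₀ = 2.0812 × 12.4 ns = 25.807 ns
d = vΔt = 0.877c × 25.807 ns = 2.6292×10^8 m/s × 2.5807×10^-8 s = 6.79 m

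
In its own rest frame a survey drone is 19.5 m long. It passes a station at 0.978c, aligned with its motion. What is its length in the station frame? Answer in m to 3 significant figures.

L ≈ 4.07 m

γ = 1/√(1 − 0.978²) = 4.7938
Length contraction: L = L₀/γ = 19.5/4.7938 = 4.07 m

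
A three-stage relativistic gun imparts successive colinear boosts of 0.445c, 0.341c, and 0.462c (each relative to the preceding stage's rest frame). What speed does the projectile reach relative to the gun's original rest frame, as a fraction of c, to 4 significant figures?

u ≈ 0.8701c

Compose boost 2: (0.341 + 0.445)/(1 + 0.341×0.445) = 0.7860/1.15175 = 0.682443
Compose boost 3: (0.462 + 0.682443)/(1 + 0.462×0.682443) = 1.14444/1.31529 = 0.8701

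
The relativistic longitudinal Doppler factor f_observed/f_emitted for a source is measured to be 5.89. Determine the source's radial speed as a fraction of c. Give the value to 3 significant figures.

f_obs/f_src = √((1+β)/(1−β)) = 5.89  ⇒  (1+β)/(1−β) = 34.692
β = |1 − D²|/(1 + D²) = |1 − 34.692|/(1 + 34.692) = 0.944

β ≈ 0.944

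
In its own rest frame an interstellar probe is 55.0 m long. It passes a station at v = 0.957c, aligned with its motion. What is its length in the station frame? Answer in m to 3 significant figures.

γ = 1/√(1 − 0.957²) = 3.4472
Length contraction: L = L₀/γ = 55.0/3.4472 = 16.0 m

L ≈ 16.0 m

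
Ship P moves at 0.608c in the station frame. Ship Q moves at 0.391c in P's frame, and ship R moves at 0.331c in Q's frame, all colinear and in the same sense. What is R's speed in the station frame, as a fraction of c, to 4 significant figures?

Compose boost 2: (0.391 + 0.608)/(1 + 0.391×0.608) = 0.9990/1.23773 = 0.807124
Compose boost 3: (0.331 + 0.807124)/(1 + 0.331×0.807124) = 1.13812/1.26716 = 0.8982

u ≈ 0.8982c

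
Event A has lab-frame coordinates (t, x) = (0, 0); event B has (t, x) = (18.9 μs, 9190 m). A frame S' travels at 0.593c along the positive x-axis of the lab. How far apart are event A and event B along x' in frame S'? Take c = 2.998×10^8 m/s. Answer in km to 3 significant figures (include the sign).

Δx' ≈ 7.24 km

γ = 1/√(1 − 0.593²) = 1.2419
Δx' = γ(Δx − vΔt) = 1.2419 × (9190 m − 0.593×(2.998×10^8 m/s)×18.9×10^-6 s)
= 1.2419 × (5829.9 m) = 7.24 km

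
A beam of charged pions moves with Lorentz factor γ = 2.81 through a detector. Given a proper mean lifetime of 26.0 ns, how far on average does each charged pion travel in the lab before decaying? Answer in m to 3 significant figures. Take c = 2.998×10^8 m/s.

β = √(1 − 1/γ²) = √(1 − 1/2.81²) = 0.93453
Dilated lifetime: Δt = γτ₀ = 2.81 × 26.0 ns = 73.060 ns
d = vΔt = 0.93453c × 73.060 ns = 2.8017×10^8 m/s × 7.3060×10^-8 s = 20.5 m

d ≈ 20.5 m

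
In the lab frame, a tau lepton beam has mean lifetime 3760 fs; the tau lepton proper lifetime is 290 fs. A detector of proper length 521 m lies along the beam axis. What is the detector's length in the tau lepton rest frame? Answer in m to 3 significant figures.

Time dilation ⇒ γ = Δt/τ₀ = 3760/290 = 12.966
Length contraction: L = L₀/γ = 521/12.966 = 40.2 m

L ≈ 40.2 m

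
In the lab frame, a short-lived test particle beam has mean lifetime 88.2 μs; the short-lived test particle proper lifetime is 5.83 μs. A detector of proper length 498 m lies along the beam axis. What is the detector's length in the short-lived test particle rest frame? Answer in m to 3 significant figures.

L ≈ 32.9 m

Time dilation ⇒ γ = Δt/τ₀ = 88.2/5.83 = 15.129
Length contraction: L = L₀/γ = 498/15.129 = 32.9 m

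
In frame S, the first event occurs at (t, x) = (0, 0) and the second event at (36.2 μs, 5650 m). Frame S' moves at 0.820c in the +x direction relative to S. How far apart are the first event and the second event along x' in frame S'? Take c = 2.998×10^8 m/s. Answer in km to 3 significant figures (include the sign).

Δx' ≈ -5.68 km

γ = 1/√(1 − 0.820²) = 1.7471
Δx' = γ(Δx − vΔt) = 1.7471 × (5650 m − 0.820×(2.998×10^8 m/s)×36.2×10^-6 s)
= 1.7471 × (-3249.3 m) = -5.68 km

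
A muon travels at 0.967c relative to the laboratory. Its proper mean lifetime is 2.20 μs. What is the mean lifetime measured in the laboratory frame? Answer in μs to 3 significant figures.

γ = 1/√(1 − 0.967²) = 3.9250
Time dilation: Δt = γτ₀ = 3.9250 × 2.20 μs = 8.64 μs

Δt ≈ 8.64 μs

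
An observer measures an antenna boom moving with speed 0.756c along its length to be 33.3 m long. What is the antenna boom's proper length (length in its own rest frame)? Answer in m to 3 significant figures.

γ = 1/√(1 − 0.756²) = 1.5277
L₀ = γL = 1.5277 × 33.3 = 50.9 m

L₀ ≈ 50.9 m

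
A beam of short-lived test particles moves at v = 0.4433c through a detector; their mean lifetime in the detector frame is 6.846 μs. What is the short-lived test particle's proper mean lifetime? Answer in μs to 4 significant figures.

τ₀ ≈ 6.137 μs

γ = 1/√(1 − 0.4433²) = 1.11561
Proper time: τ₀ = Δt/γ = 6.846/1.11561 = 6.137 μs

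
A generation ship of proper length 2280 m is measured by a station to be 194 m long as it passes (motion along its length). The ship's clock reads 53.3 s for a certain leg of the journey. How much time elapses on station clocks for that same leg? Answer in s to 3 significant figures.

Length contraction ⇒ γ = L₀/L = 2280/194 = 11.753
Time dilation: Δt = γτ₀ = 11.753 × 53.3 s = 626 s

Δt ≈ 626 s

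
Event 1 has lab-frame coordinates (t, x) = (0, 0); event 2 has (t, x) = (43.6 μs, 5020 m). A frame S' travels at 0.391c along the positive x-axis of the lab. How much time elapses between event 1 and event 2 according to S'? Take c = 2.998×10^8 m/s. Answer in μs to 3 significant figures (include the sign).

γ = 1/√(1 − 0.391²) = 1.0865
Δt' = γ(Δt − vΔx/c²) = 1.0865 × (43.6 μs − 0.391×5020 m / (2.998×10^8 m/s))
= 1.0865 × (37.053 μs) = 40.3 μs

Δt' ≈ 40.3 μs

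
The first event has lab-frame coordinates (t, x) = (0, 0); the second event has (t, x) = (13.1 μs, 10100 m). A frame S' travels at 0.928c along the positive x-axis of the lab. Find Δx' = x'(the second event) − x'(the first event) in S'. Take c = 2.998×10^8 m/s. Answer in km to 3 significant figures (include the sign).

γ = 1/√(1 − 0.928²) = 2.6840
Δx' = γ(Δx − vΔt) = 2.6840 × (10100 m − 0.928×(2.998×10^8 m/s)×13.1×10^-6 s)
= 2.6840 × (6455.4 m) = 17.3 km

Δx' ≈ 17.3 km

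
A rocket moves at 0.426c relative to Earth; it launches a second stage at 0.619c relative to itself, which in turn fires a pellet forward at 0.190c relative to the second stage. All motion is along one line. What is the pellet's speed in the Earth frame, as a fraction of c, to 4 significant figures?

u ≈ 0.8789c

Compose boost 2: (0.619 + 0.426)/(1 + 0.619×0.426) = 1.045/1.26369 = 0.826941
Compose boost 3: (0.190 + 0.826941)/(1 + 0.190×0.826941) = 1.01694/1.15712 = 0.8789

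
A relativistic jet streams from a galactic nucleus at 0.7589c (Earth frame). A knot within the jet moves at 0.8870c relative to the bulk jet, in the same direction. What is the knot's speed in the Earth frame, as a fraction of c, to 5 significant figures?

u ≈ 0.98372c

Relativistic velocity addition: u = (u' + v)/(1 + u'v/c²)
= (0.8870 + 0.7589)/(1 + 0.8870×0.7589) = 1.6459/1.673144 = 0.98372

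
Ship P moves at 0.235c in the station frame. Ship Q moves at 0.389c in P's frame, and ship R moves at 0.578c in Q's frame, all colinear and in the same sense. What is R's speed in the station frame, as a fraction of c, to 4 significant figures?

Compose boost 2: (0.389 + 0.235)/(1 + 0.389×0.235) = 0.6240/1.09142 = 0.571735
Compose boost 3: (0.578 + 0.571735)/(1 + 0.578×0.571735) = 1.14973/1.33046 = 0.8642

u ≈ 0.8642c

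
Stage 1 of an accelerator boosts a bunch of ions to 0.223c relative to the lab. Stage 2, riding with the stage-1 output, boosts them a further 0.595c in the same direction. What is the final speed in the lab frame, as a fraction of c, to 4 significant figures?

u ≈ 0.7222c

Compose boost 2: (0.595 + 0.223)/(1 + 0.595×0.223) = 0.8180/1.13268 = 0.7222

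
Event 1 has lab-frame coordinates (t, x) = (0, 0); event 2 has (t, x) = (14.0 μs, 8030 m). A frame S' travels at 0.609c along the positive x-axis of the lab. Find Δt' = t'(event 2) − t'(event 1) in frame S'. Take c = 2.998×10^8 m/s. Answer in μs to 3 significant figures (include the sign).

γ = 1/√(1 − 0.609²) = 1.2608
Δt' = γ(Δt − vΔx/c²) = 1.2608 × (14.0 μs − 0.609×8030 m / (2.998×10^8 m/s))
= 1.2608 × (-2.3118 μs) = -2.91 μs

Δt' ≈ -2.91 μs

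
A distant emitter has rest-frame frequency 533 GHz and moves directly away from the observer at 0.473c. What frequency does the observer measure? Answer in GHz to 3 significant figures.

f_obs ≈ 319 GHz

Relativistic Doppler: f_obs = f_src √((1−β)/(1+β))
= 533 × √(0.52700/1.4730) = 533 × 0.59814 = 319 GHz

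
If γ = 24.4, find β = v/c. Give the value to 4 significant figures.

β ≈ 0.9992

β = √(1 − 1/γ²) = √(1 − 1/24.4²) = √(0.998320) = 0.9992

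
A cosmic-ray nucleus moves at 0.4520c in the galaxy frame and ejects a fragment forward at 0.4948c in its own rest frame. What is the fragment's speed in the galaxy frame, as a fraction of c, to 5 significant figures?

u ≈ 0.77375c

Compose boost 2: (0.4948 + 0.4520)/(1 + 0.4948×0.4520) = 0.94680/1.223650 = 0.77375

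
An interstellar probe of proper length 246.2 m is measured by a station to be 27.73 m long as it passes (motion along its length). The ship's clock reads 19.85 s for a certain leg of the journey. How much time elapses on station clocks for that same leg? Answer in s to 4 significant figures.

Length contraction ⇒ γ = L₀/L = 246.2/27.73 = 8.87847
Time dilation: Δt = γτ₀ = 8.87847 × 19.85 s = 176.2 s

Δt ≈ 176.2 s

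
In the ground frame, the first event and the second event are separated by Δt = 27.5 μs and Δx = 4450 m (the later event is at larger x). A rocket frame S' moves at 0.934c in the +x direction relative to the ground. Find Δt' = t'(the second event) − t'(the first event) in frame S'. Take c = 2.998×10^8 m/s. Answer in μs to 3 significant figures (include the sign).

Δt' ≈ 38.2 μs

γ = 1/√(1 − 0.934²) = 2.7990
Δt' = γ(Δt − vΔx/c²) = 2.7990 × (27.5 μs − 0.934×4450 m / (2.998×10^8 m/s))
= 2.7990 × (13.636 μs) = 38.2 μs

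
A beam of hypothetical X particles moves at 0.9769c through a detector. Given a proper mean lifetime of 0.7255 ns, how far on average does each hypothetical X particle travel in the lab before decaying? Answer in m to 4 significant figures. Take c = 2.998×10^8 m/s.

d ≈ 0.9943 m

γ = 1/√(1 − 0.9769²) = 4.67952
Dilated lifetime: Δt = γτ₀ = 4.67952 × 0.7255 ns = 3.39499 ns
d = vΔt = 0.9769c × 3.39499 ns = 2.92875×10^8 m/s × 3.39499×10^-9 s = 0.9943 m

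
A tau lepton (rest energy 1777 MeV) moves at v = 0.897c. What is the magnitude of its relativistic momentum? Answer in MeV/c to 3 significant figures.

p ≈ 3610 MeV/c

γ = 1/√(1 − 0.897²) = 2.2623
p = γβm₀c = 2.2623 × 0.897 × 1777 MeV/c = 3610 MeV/c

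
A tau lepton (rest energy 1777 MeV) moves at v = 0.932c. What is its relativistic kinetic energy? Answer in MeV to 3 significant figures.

K ≈ 3130 MeV

γ = 1/√(1 − 0.932²) = 2.7589
K = (γ − 1)m₀c² = (2.7589 − 1) × 1777 MeV = 1.7589 × 1777 MeV = 3130 MeV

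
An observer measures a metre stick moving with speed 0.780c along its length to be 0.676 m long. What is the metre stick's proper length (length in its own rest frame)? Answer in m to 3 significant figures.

L₀ ≈ 1.08 m

γ = 1/√(1 − 0.780²) = 1.5980
L₀ = γL = 1.5980 × 0.676 = 1.08 m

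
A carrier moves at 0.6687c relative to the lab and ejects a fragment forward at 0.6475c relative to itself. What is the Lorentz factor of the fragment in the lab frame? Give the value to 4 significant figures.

γ ≈ 2.529

u_lab = (0.6475 + 0.6687)/(1 + 0.6475×0.6687) = 1.3162/1.432983 = 0.9185034
γ = 1/√(1 − 0.9185034²) = 2.529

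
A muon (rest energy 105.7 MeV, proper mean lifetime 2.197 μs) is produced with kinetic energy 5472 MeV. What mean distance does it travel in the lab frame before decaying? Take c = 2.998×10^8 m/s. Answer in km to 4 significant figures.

d ≈ 34.75 km

γ = 1 + K/(m₀c²) = 1 + 5472/105.7 = 52.7692
β = √(1 − 1/γ²) = 0.999820
Dilated lifetime: γτ₀ = 52.7692 × 2.197 μs = 115.934 μs
d = βc·γτ₀ = 0.999820 × (2.998×10^8 m/s) × 0.000115934 s = 34.75 km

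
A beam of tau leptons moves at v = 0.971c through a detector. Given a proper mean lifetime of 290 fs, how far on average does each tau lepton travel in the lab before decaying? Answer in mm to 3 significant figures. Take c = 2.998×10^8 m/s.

γ = 1/√(1 − 0.971²) = 4.1827
Dilated lifetime: Δt = γτ₀ = 4.1827 × 290 fs = 1213.0 fs
d = vΔt = 0.971c × 1213.0 fs = 2.9111×10^8 m/s × 1.2130×10^-12 s = 0.353 mm

d ≈ 0.353 mm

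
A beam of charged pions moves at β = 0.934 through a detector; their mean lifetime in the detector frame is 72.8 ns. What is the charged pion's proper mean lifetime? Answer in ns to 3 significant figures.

τ₀ ≈ 26.0 ns

γ = 1/√(1 − 0.934²) = 2.7990
Proper time: τ₀ = Δt/γ = 72.8/2.7990 = 26.0 ns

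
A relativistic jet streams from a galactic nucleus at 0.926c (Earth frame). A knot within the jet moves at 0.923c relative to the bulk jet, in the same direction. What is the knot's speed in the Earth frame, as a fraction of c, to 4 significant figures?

Relativistic velocity addition: u = (u' + v)/(1 + u'v/c²)
= (0.923 + 0.926)/(1 + 0.923×0.926) = 1.849/1.85470 = 0.9969

u ≈ 0.9969c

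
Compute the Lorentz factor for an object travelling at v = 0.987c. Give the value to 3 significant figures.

γ = 1/√(1 − β²) = 1/√(1 − 0.987²) = 1/√(0.025831) = 6.22

γ ≈ 6.22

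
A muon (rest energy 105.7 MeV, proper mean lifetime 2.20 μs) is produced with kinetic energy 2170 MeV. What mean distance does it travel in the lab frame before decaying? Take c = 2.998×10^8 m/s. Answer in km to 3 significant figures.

γ = 1 + K/(m₀c²) = 1 + 2170/105.7 = 21.530
β = √(1 − 1/γ²) = 0.99892
Dilated lifetime: γτ₀ = 21.530 × 2.20 μs = 47.366 μs
d = βc·γτ₀ = 0.99892 × (2.998×10^8 m/s) × 4.7366×10^-5 s = 14.2 km

d ≈ 14.2 km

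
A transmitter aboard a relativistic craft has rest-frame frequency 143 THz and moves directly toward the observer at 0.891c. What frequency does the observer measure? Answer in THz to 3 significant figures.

f_obs ≈ 596 THz

Relativistic Doppler: f_obs = f_src √((1+β)/(1−β))
= 143 × √(1.8910/0.10900) = 143 × 4.1652 = 596 THz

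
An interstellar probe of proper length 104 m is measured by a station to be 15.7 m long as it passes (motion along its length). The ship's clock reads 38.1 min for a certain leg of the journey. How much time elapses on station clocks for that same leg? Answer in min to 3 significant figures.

Δt ≈ 252 min

Length contraction ⇒ γ = L₀/L = 104/15.7 = 6.6242
Time dilation: Δt = γτ₀ = 6.6242 × 38.1 min = 252 min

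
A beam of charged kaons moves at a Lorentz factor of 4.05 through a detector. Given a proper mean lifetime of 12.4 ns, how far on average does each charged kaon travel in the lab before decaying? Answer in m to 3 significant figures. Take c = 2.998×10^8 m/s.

β = √(1 − 1/γ²) = √(1 − 1/4.05²) = 0.96904
Dilated lifetime: Δt = γτ₀ = 4.05 × 12.4 ns = 50.220 ns
d = vΔt = 0.96904c × 50.220 ns = 2.9052×10^8 m/s × 5.0220×10^-8 s = 14.6 m

d ≈ 14.6 m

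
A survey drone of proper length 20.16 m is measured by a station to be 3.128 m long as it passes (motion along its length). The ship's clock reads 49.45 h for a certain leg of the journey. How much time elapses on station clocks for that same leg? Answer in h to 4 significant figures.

Δt ≈ 318.7 h

Length contraction ⇒ γ = L₀/L = 20.16/3.128 = 6.44501
Time dilation: Δt = γτ₀ = 6.44501 × 49.45 h = 318.7 h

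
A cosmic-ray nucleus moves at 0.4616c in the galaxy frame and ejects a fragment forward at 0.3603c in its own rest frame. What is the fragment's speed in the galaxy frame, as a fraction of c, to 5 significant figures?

u ≈ 0.70470c

Compose boost 2: (0.3603 + 0.4616)/(1 + 0.3603×0.4616) = 0.82190/1.166314 = 0.70470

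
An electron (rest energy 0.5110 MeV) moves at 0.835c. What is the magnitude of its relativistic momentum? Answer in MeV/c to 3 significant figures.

γ = 1/√(1 − 0.835²) = 1.8174
p = γβm₀c = 1.8174 × 0.835 × 0.5110 MeV/c = 0.775 MeV/c

p ≈ 0.775 MeV/c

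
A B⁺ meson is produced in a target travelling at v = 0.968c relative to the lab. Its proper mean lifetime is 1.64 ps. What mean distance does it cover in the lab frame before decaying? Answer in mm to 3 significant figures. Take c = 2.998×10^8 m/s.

d ≈ 1.90 mm

γ = 1/√(1 − 0.968²) = 3.9849
Dilated lifetime: Δt = γτ₀ = 3.9849 × 1.64 ps = 6.5352 ps
d = vΔt = 0.968c × 6.5352 ps = 2.9021×10^8 m/s × 6.5352×10^-12 s = 1.90 mm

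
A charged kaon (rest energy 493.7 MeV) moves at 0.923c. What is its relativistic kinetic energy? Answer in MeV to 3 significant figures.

K ≈ 789 MeV

γ = 1/√(1 − 0.923²) = 2.5988
K = (γ − 1)m₀c² = (2.5988 − 1) × 493.7 MeV = 1.5988 × 493.7 MeV = 789 MeV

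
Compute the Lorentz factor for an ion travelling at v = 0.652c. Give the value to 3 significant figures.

γ = 1/√(1 − β²) = 1/√(1 − 0.652²) = 1/√(0.57490) = 1.32

γ ≈ 1.32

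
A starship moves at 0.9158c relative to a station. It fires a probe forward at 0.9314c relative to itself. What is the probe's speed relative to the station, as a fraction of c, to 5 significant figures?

u ≈ 0.99688c

Relativistic velocity addition: u = (u' + v)/(1 + u'v/c²)
= (0.9314 + 0.9158)/(1 + 0.9314×0.9158) = 1.8472/1.852976 = 0.99688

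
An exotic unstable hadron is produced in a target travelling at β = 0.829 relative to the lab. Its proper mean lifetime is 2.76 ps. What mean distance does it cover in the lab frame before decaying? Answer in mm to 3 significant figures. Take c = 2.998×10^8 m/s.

γ = 1/√(1 − 0.829²) = 1.7881
Dilated lifetime: Δt = γτ₀ = 1.7881 × 2.76 ps = 4.9352 ps
d = vΔt = 0.829c × 4.9352 ps = 2.4853×10^8 m/s × 4.9352×10^-12 s = 1.23 mm

d ≈ 1.23 mm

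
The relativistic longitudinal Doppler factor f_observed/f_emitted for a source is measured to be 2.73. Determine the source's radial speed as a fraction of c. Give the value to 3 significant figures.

f_obs/f_src = √((1+β)/(1−β)) = 2.73  ⇒  (1+β)/(1−β) = 7.4529
β = |1 − D²|/(1 + D²) = |1 − 7.4529|/(1 + 7.4529) = 0.763

β ≈ 0.763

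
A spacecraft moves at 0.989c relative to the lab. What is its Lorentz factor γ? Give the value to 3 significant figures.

γ ≈ 6.76

γ = 1/√(1 − β²) = 1/√(1 − 0.989²) = 1/√(0.021879) = 6.76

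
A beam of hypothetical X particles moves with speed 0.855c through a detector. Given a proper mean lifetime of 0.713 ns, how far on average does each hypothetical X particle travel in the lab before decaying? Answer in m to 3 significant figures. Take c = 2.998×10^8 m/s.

γ = 1/√(1 − 0.855²) = 1.9282
Dilated lifetime: Δt = γτ₀ = 1.9282 × 0.713 ns = 1.3748 ns
d = vΔt = 0.855c × 1.3748 ns = 2.5633×10^8 m/s × 1.3748×10^-9 s = 0.352 m

d ≈ 0.352 m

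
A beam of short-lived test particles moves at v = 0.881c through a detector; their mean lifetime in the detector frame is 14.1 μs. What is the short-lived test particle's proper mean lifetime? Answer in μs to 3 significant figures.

τ₀ ≈ 6.67 μs

γ = 1/√(1 − 0.881²) = 2.1136
Proper time: τ₀ = Δt/γ = 14.1/2.1136 = 6.67 μs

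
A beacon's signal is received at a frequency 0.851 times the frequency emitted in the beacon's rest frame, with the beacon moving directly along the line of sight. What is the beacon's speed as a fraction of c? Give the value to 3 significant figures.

β ≈ 0.160

f_obs/f_src = √((1−β)/(1+β)) = 0.851  ⇒  (1−β)/(1+β) = 0.72420
β = |1 − D²|/(1 + D²) = |1 − 0.72420|/(1 + 0.72420) = 0.160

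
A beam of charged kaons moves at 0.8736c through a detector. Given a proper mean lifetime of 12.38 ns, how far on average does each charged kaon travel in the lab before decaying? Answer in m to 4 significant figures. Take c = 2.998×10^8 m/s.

d ≈ 6.663 m

γ = 1/√(1 − 0.8736²) = 2.05489
Dilated lifetime: Δt = γτ₀ = 2.05489 × 12.38 ns = 25.4395 ns
d = vΔt = 0.8736c × 25.4395 ns = 2.61905×10^8 m/s × 2.54395×10^-8 s = 6.663 m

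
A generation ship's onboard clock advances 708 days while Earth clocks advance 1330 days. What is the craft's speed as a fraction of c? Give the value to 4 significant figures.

β ≈ 0.8465

γ = Δt/τ₀ = 1330/708 = 1.87853
β = √(1 − 1/γ²) = √(1 − 1/1.87853²) = 0.8465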